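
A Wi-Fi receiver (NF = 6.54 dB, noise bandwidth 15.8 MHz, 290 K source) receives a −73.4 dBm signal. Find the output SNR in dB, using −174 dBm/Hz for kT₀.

22.1 dB

Noise floor: N = −174 + 10 log₁₀(B) + NF
10 log₁₀(1.58×10⁷) = 71.99 dB
N = −174 + 71.99 + 6.54 = −95.47 dBm
SNR = P_sig − N = −73.4 − (−95.47) = 22.07 dB → 22.1 dB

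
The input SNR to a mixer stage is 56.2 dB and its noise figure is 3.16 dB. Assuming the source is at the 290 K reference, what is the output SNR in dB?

53.04 dB

By definition F = SNR_in/SNR_out, so in dB: SNR_out = SNR_in − NF
SNR_out = 56.2 − 3.16 = 53.04 dB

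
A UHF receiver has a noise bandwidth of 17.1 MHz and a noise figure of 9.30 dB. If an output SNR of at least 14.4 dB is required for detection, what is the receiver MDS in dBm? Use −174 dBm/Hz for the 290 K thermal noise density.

Sensitivity = −174 + 10 log₁₀(B) + NF + SNR_min
= −174 + 72.33 + 9.30 + 14.4
= −77.97 dBm → −78.0 dBm

−78.0 dBm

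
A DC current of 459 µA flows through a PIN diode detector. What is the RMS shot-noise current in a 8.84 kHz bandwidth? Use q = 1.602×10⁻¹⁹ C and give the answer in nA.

I_n = √(2qI·B)
2qI·B = 2 × 1.602×10⁻¹⁹ × 4.59×10⁻⁴ × 8.84×10³ = 1.30×10⁻¹⁸ A²
I_n = √(1.30×10⁻¹⁸) = 1.14×10⁻⁹ A = 1.14 nA

1.14 nA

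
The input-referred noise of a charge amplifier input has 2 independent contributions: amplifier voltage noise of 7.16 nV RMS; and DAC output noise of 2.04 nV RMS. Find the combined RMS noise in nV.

Uncorrelated sources add in power (mean-square): V_tot = √(ΣV_i²)
V_tot = √[(7.16×10⁻⁹)² + (2.04×10⁻⁹)²] = 7.44×10⁻⁹ V = 7.44 nV

7.44 nV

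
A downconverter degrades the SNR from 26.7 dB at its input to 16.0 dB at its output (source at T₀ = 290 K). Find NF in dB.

10.7 dB

NF (dB) = SNR_in(dB) − SNR_out(dB) when the source is at T₀
NF = 26.7 − 16.0 = 10.7 dB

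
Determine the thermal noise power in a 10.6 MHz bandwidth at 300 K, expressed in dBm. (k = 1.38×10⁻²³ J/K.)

P_n = kTB = 1.38×10⁻²³ × 300 × 1.06×10⁷ = 4.39×10⁻¹⁴ W
In dBm: 10 log₁₀(4.39×10⁻¹⁴ / 10⁻³) = −103.6 dBm

−103.6 dBm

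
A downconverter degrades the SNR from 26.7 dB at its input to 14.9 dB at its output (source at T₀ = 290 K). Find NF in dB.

NF (dB) = SNR_in(dB) − SNR_out(dB) when the source is at T₀
NF = 26.7 − 14.9 = 11.8 dB

11.8 dB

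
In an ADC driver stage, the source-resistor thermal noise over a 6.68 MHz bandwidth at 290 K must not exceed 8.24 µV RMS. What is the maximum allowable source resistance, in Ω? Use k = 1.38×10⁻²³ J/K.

Johnson–Nyquist: V_n = √(4kTRB) ⇒ R = V_n² / (4kTB)
4kTB = 4 × 1.38×10⁻²³ × 290 × 6.68×10⁶ = 1.07×10⁻¹³
R = (8.24×10⁻⁶)² / 1.07×10⁻¹³ = 6.35×10² Ω = 635 Ω

635 Ω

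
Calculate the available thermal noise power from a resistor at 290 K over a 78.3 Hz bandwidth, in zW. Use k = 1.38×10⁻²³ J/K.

P_n = kTB = 1.38×10⁻²³ × 290 × 7.83×10¹ = 3.13×10⁻¹⁹ W = 313 zW

313 zW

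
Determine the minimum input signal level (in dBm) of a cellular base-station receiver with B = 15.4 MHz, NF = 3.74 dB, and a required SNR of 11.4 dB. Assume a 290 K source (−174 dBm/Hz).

Sensitivity = −174 + 10 log₁₀(B) + NF + SNR_min
= −174 + 71.88 + 3.74 + 11.4
= −86.98 dBm → −87.0 dBm

−87.0 dBm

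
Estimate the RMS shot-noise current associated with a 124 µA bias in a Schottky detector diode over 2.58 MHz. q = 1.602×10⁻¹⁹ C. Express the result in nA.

I_n = √(2qI·B)
2qI·B = 2 × 1.602×10⁻¹⁹ × 1.24×10⁻⁴ × 2.58×10⁶ = 1.03×10⁻¹⁶ A²
I_n = √(1.03×10⁻¹⁶) = 1.01×10⁻⁸ A = 10.1 nA

10.1 nA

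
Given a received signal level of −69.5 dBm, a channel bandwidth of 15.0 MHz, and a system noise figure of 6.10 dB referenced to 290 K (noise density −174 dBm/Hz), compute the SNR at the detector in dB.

26.6 dB

Noise floor: N = −174 + 10 log₁₀(B) + NF
10 log₁₀(1.50×10⁷) = 71.76 dB
N = −174 + 71.76 + 6.10 = −96.14 dBm
SNR = P_sig − N = −69.5 − (−96.14) = 26.64 dB → 26.6 dB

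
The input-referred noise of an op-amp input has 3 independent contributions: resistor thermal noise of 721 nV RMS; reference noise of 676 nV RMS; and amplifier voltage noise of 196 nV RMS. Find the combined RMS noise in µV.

Uncorrelated sources add in power (mean-square): V_tot = √(ΣV_i²)
V_tot = √[(7.21×10⁻⁷)² + (6.76×10⁻⁷)² + (1.96×10⁻⁷)²] = 1.01×10⁻⁶ V = 1.01 µV

1.01 µV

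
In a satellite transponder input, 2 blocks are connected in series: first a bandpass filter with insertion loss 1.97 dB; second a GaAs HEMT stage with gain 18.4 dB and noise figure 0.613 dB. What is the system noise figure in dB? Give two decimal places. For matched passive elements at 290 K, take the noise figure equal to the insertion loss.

Convert to linear (a loss of L dB is a gain of −L dB): F_i = 10^(NF_i/10), G_i = 10^(G_i,dB/10)
  Stage 1: F_1 = 10^(1.97/10) = 1.574, G_1 = 10^(−1.97/10) = 0.6353
  Stage 2: F_2 = 10^(0.613/10) = 1.152, G_2 = 10^(18.4/10) = 69.18
Friis cascade:
  F = 1.574 + (1.152 − 1)/0.6353 = 1.813
NF = 10 log₁₀(1.813) = 2.58 dB

2.58 dB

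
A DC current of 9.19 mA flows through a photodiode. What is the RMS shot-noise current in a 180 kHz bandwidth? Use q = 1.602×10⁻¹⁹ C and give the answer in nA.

I_n = √(2qI·B)
2qI·B = 2 × 1.602×10⁻¹⁹ × 9.19×10⁻³ × 1.80×10⁵ = 5.30×10⁻¹⁶ A²
I_n = √(5.30×10⁻¹⁶) = 2.30×10⁻⁸ A = 23.0 nA

23.0 nA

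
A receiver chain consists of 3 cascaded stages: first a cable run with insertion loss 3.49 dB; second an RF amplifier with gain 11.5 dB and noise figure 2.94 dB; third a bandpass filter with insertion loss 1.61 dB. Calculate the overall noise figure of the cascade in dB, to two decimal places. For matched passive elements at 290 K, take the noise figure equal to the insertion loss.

6.50 dB

Convert to linear (a loss of L dB is a gain of −L dB): F_i = 10^(NF_i/10), G_i = 10^(G_i,dB/10)
  Stage 1: F_1 = 10^(3.49/10) = 2.234, G_1 = 10^(−3.49/10) = 0.4477
  Stage 2: F_2 = 10^(2.94/10) = 1.968, G_2 = 10^(11.5/10) = 14.13
  Stage 3: F_3 = 10^(1.61/10) = 1.449, G_3 = 10^(−1.61/10) = 0.6902
Friis cascade:
  F = 2.234 + (1.968 − 1)/0.4477 + (1.449 − 1)/6.324 = 4.466
NF = 10 log₁₀(4.466) = 6.50 dB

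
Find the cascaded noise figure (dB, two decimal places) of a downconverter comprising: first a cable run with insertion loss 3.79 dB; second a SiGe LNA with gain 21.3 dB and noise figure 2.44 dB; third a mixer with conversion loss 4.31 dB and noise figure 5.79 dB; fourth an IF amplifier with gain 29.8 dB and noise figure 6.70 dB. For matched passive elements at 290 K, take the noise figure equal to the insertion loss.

Convert to linear (a loss of L dB is a gain of −L dB): F_i = 10^(NF_i/10), G_i = 10^(G_i,dB/10)
  Stage 1: F_1 = 10^(3.79/10) = 2.393, G_1 = 10^(−3.79/10) = 0.4178
  Stage 2: F_2 = 10^(2.44/10) = 1.754, G_2 = 10^(21.3/10) = 134.9
  Stage 3: F_3 = 10^(5.79/10) = 3.793, G_3 = 10^(−4.31/10) = 0.3707
  Stage 4: F_4 = 10^(6.70/10) = 4.677, G_4 = 10^(29.8/10) = 955.0
Friis cascade:
  F = 2.393 + (1.754 − 1)/0.4178 + (3.793 − 1)/56.36 + (4.677 − 1)/20.89 = 4.423
NF = 10 log₁₀(4.423) = 6.46 dB

6.46 dB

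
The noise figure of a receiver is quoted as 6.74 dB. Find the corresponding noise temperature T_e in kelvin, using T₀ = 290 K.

1079 K

F = 10^(6.74/10) = 4.72063
T_e = (F − 1)·T₀ = (4.72063 − 1) × 290 = 1079 K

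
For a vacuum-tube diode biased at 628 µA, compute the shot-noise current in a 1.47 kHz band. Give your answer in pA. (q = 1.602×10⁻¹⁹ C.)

544 pA

I_n = √(2qI·B)
2qI·B = 2 × 1.602×10⁻¹⁹ × 6.28×10⁻⁴ × 1.47×10³ = 2.96×10⁻¹⁹ A²
I_n = √(2.96×10⁻¹⁹) = 5.44×10⁻¹⁰ A = 544 pA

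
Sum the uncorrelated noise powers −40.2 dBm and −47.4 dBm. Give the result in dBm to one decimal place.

−39.4 dBm

Convert to linear, add, convert back:
P₁ = 9.55×10⁻⁸ W, P₂ = 1.82×10⁻⁸ W
P_tot = 1.14×10⁻⁷ W → 10 log₁₀(P_tot / 10⁻³) = −39.4 dBm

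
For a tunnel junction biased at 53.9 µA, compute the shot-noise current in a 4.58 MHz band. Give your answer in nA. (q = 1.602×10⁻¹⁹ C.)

8.89 nA

I_n = √(2qI·B)
2qI·B = 2 × 1.602×10⁻¹⁹ × 5.39×10⁻⁵ × 4.58×10⁶ = 7.91×10⁻¹⁷ A²
I_n = √(7.91×10⁻¹⁷) = 8.89×10⁻⁹ A = 8.89 nA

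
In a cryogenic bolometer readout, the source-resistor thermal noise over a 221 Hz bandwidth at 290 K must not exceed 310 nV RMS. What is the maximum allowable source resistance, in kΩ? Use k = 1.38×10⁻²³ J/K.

27.2 kΩ

Johnson–Nyquist: V_n = √(4kTRB) ⇒ R = V_n² / (4kTB)
4kTB = 4 × 1.38×10⁻²³ × 290 × 2.21×10² = 3.54×10⁻¹⁸
R = (3.10×10⁻⁷)² / 3.54×10⁻¹⁸ = 2.72×10⁴ Ω = 27.2 kΩ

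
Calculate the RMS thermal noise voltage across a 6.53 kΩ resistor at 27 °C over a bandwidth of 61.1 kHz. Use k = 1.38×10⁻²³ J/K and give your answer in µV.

T = 27 °C + 273.15 = 300.15 K
V_n = √(4kTRB)
4kTRB = 4 × 1.38×10⁻²³ × 300.15 × 6.53×10³ × 6.11×10⁴ = 6.61×10⁻¹² V²
V_n = √(6.61×10⁻¹²) = 2.57×10⁻⁶ V = 2.57 µV

2.57 µV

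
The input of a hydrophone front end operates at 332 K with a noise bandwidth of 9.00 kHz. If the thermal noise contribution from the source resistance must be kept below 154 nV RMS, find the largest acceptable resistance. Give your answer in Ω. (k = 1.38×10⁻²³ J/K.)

Johnson–Nyquist: V_n = √(4kTRB) ⇒ R = V_n² / (4kTB)
4kTB = 4 × 1.38×10⁻²³ × 332 × 9.00×10³ = 1.65×10⁻¹⁶
R = (1.54×10⁻⁷)² / 1.65×10⁻¹⁶ = 1.44×10² Ω = 144 Ω

144 Ω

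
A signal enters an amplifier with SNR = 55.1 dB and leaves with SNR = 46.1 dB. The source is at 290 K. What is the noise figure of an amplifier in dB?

NF (dB) = SNR_in(dB) − SNR_out(dB) when the source is at T₀
NF = 55.1 − 46.1 = 9.0 dB

9.0 dB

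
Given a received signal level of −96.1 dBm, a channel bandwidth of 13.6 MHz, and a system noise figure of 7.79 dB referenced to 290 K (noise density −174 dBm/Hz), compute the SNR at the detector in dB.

−1.2 dB

Noise floor: N = −174 + 10 log₁₀(B) + NF
10 log₁₀(1.36×10⁷) = 71.34 dB
N = −174 + 71.34 + 7.79 = −94.87 dBm
SNR = P_sig − N = −96.1 − (−94.87) = −1.23 dB → −1.2 dB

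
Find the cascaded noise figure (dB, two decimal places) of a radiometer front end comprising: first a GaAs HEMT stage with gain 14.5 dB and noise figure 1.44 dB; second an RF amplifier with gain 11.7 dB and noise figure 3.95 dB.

1.60 dB

Convert to linear (a loss of L dB is a gain of −L dB): F_i = 10^(NF_i/10), G_i = 10^(G_i,dB/10)
  Stage 1: F_1 = 10^(1.44/10) = 1.393, G_1 = 10^(14.5/10) = 28.18
  Stage 2: F_2 = 10^(3.95/10) = 2.483, G_2 = 10^(11.7/10) = 14.79
Friis cascade:
  F = 1.393 + (2.483 − 1)/28.18 = 1.446
NF = 10 log₁₀(1.446) = 1.60 dB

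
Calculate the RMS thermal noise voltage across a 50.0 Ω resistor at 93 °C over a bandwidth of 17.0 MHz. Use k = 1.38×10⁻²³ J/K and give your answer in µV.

T = 93 °C + 273.15 = 366.15 K
V_n = √(4kTRB)
4kTRB = 4 × 1.38×10⁻²³ × 366.15 × 5.00×10¹ × 1.70×10⁷ = 1.72×10⁻¹¹ V²
V_n = √(1.72×10⁻¹¹) = 4.14×10⁻⁶ V = 4.14 µV

4.14 µV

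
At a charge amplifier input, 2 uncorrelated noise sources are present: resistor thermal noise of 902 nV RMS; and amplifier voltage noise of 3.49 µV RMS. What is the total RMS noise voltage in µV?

Uncorrelated sources add in power (mean-square): V_tot = √(ΣV_i²)
V_tot = √[(9.02×10⁻⁷)² + (3.49×10⁻⁶)²] = 3.60×10⁻⁶ V = 3.60 µV

3.60 µV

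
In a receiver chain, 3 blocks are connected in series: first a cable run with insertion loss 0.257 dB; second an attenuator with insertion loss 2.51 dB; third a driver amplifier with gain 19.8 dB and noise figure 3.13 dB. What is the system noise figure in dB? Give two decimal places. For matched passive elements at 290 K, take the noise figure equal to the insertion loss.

Convert to linear (a loss of L dB is a gain of −L dB): F_i = 10^(NF_i/10), G_i = 10^(G_i,dB/10)
  Stage 1: F_1 = 10^(0.257/10) = 1.061, G_1 = 10^(−0.257/10) = 0.9425
  Stage 2: F_2 = 10^(2.51/10) = 1.782, G_2 = 10^(−2.51/10) = 0.5610
  Stage 3: F_3 = 10^(3.13/10) = 2.056, G_3 = 10^(19.8/10) = 95.50
Friis cascade:
  F = 1.061 + (1.782 − 1)/0.9425 + (2.056 − 1)/0.5288 = 3.888
NF = 10 log₁₀(3.888) = 5.90 dB

5.90 dB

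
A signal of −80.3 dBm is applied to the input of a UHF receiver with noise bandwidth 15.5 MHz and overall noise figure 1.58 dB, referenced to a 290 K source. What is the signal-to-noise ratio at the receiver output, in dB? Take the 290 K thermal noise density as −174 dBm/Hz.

Noise floor: N = −174 + 10 log₁₀(B) + NF
10 log₁₀(1.55×10⁷) = 71.9 dB
N = −174 + 71.9 + 1.58 = −100.52 dBm
SNR = P_sig − N = −80.3 − (−100.52) = 20.22 dB → 20.2 dB

20.2 dB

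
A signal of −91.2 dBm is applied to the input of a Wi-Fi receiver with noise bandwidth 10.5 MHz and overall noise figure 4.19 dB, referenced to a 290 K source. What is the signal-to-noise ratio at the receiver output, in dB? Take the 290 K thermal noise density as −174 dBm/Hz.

Noise floor: N = −174 + 10 log₁₀(B) + NF
10 log₁₀(1.05×10⁷) = 70.21 dB
N = −174 + 70.21 + 4.19 = −99.60 dBm
SNR = P_sig − N = −91.2 − (−99.60) = 8.40 dB → 8.4 dB

8.4 dB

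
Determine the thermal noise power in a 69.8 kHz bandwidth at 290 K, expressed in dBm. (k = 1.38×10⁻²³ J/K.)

−125.5 dBm

P_n = kTB = 1.38×10⁻²³ × 290 × 6.98×10⁴ = 2.79×10⁻¹⁶ W
In dBm: 10 log₁₀(2.79×10⁻¹⁶ / 10⁻³) = −125.5 dBm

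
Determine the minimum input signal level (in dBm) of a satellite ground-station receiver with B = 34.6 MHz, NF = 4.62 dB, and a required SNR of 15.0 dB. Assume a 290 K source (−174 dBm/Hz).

Sensitivity = −174 + 10 log₁₀(B) + NF + SNR_min
= −174 + 75.39 + 4.62 + 15.0
= −78.99 dBm → −79.0 dBm

−79.0 dBm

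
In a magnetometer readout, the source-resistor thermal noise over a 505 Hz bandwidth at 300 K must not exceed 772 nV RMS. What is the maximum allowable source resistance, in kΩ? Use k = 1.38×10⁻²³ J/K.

Johnson–Nyquist: V_n = √(4kTRB) ⇒ R = V_n² / (4kTB)
4kTB = 4 × 1.38×10⁻²³ × 300 × 5.05×10² = 8.36×10⁻¹⁸
R = (7.72×10⁻⁷)² / 8.36×10⁻¹⁸ = 7.13×10⁴ Ω = 71.3 kΩ

71.3 kΩ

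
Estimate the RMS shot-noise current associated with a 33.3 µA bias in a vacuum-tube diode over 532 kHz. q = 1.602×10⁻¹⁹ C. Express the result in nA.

I_n = √(2qI·B)
2qI·B = 2 × 1.602×10⁻¹⁹ × 3.33×10⁻⁵ × 5.32×10⁵ = 5.68×10⁻¹⁸ A²
I_n = √(5.68×10⁻¹⁸) = 2.38×10⁻⁹ A = 2.38 nA

2.38 nA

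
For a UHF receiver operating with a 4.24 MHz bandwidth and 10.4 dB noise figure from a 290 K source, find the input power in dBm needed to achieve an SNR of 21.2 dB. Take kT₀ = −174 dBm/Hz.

Sensitivity = −174 + 10 log₁₀(B) + NF + SNR_min
= −174 + 66.27 + 10.4 + 21.2
= −76.13 dBm → −76.1 dBm

−76.1 dBm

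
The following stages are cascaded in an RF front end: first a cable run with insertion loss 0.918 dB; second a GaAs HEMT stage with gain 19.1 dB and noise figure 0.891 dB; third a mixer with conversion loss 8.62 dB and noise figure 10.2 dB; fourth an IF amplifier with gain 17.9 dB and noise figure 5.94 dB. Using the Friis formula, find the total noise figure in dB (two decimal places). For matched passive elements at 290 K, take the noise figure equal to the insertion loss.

Convert to linear (a loss of L dB is a gain of −L dB): F_i = 10^(NF_i/10), G_i = 10^(G_i,dB/10)
  Stage 1: F_1 = 10^(0.918/10) = 1.235, G_1 = 10^(−0.918/10) = 0.8095
  Stage 2: F_2 = 10^(0.891/10) = 1.228, G_2 = 10^(19.1/10) = 81.28
  Stage 3: F_3 = 10^(10.2/10) = 10.47, G_3 = 10^(−8.62/10) = 0.1374
  Stage 4: F_4 = 10^(5.94/10) = 3.926, G_4 = 10^(17.9/10) = 61.66
Friis cascade:
  F = 1.235 + (1.228 − 1)/0.8095 + (10.47 − 1)/65.80 + (3.926 − 1)/9.041 = 1.984
NF = 10 log₁₀(1.984) = 2.98 dB

2.98 dB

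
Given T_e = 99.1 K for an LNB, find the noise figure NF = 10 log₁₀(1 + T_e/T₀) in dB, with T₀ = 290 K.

1.28 dB

F = 1 + T_e/T₀ = 1 + 99.1/290 = 1.34172
NF = 10 log₁₀(1.34172) = 1.28 dB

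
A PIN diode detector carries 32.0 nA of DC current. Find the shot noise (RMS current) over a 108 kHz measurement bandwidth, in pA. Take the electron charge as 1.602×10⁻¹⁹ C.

I_n = √(2qI·B)
2qI·B = 2 × 1.602×10⁻¹⁹ × 3.20×10⁻⁸ × 1.08×10⁵ = 1.11×10⁻²¹ A²
I_n = √(1.11×10⁻²¹) = 3.33×10⁻¹¹ A = 33.3 pA

33.3 pA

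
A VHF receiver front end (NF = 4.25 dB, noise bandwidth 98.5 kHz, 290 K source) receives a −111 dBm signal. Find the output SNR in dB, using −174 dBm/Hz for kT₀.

Noise floor: N = −174 + 10 log₁₀(B) + NF
10 log₁₀(9.85×10⁴) = 49.93 dB
N = −174 + 49.93 + 4.25 = −119.82 dBm
SNR = P_sig − N = −111 − (−119.82) = 8.82 dB → 8.8 dB

8.8 dB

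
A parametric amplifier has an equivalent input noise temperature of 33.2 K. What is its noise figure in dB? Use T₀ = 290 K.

F = 1 + T_e/T₀ = 1 + 33.2/290 = 1.11448
NF = 10 log₁₀(1.11448) = 0.471 dB

0.471 dB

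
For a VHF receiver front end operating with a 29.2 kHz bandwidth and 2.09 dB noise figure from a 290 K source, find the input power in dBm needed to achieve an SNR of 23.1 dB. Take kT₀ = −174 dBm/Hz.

−104.2 dBm

Sensitivity = −174 + 10 log₁₀(B) + NF + SNR_min
= −174 + 44.65 + 2.09 + 23.1
= −104.16 dBm → −104.2 dBm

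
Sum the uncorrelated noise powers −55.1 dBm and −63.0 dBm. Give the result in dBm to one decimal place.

Convert to linear, add, convert back:
P₁ = 3.09×10⁻⁹ W, P₂ = 5.01×10⁻¹⁰ W
P_tot = 3.59×10⁻⁹ W → 10 log₁₀(P_tot / 10⁻³) = −54.4 dBm

−54.4 dBm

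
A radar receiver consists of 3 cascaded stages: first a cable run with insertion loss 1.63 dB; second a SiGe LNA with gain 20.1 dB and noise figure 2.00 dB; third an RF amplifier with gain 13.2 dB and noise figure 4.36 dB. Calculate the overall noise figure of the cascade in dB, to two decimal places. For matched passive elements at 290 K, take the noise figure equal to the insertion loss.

Convert to linear (a loss of L dB is a gain of −L dB): F_i = 10^(NF_i/10), G_i = 10^(G_i,dB/10)
  Stage 1: F_1 = 10^(1.63/10) = 1.455, G_1 = 10^(−1.63/10) = 0.6871
  Stage 2: F_2 = 10^(2.00/10) = 1.585, G_2 = 10^(20.1/10) = 102.3
  Stage 3: F_3 = 10^(4.36/10) = 2.729, G_3 = 10^(13.2/10) = 20.89
Friis cascade:
  F = 1.455 + (1.585 − 1)/0.6871 + (2.729 − 1)/70.31 = 2.331
NF = 10 log₁₀(2.331) = 3.68 dB

3.68 dB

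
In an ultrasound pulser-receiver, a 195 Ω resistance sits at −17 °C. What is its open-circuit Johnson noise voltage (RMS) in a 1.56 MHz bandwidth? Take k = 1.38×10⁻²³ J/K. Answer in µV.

2.07 µV

T = −17 °C + 273.15 = 256.15 K
V_n = √(4kTRB)
4kTRB = 4 × 1.38×10⁻²³ × 256.15 × 1.95×10² × 1.56×10⁶ = 4.30×10⁻¹² V²
V_n = √(4.30×10⁻¹²) = 2.07×10⁻⁶ V = 2.07 µV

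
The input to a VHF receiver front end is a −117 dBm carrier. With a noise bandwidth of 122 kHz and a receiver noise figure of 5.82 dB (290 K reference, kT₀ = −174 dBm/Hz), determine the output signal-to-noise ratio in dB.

0.3 dB

Noise floor: N = −174 + 10 log₁₀(B) + NF
10 log₁₀(1.22×10⁵) = 50.86 dB
N = −174 + 50.86 + 5.82 = −117.32 dBm
SNR = P_sig − N = −117 − (−117.32) = 0.32 dB → 0.3 dB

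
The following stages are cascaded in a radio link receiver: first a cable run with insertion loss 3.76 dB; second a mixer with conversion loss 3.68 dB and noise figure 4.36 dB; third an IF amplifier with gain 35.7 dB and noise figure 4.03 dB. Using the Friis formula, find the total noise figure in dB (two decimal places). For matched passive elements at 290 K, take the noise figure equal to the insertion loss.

11.75 dB

Convert to linear (a loss of L dB is a gain of −L dB): F_i = 10^(NF_i/10), G_i = 10^(G_i,dB/10)
  Stage 1: F_1 = 10^(3.76/10) = 2.377, G_1 = 10^(−3.76/10) = 0.4207
  Stage 2: F_2 = 10^(4.36/10) = 2.729, G_2 = 10^(−3.68/10) = 0.4285
  Stage 3: F_3 = 10^(4.03/10) = 2.529, G_3 = 10^(35.7/10) = 3715
Friis cascade:
  F = 2.377 + (2.729 − 1)/0.4207 + (2.529 − 1)/0.1803 = 14.97
NF = 10 log₁₀(14.97) = 11.75 dB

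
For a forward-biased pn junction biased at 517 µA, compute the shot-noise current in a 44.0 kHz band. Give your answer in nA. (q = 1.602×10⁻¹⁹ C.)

2.70 nA

I_n = √(2qI·B)
2qI·B = 2 × 1.602×10⁻¹⁹ × 5.17×10⁻⁴ × 4.40×10⁴ = 7.29×10⁻¹⁸ A²
I_n = √(7.29×10⁻¹⁸) = 2.70×10⁻⁹ A = 2.70 nA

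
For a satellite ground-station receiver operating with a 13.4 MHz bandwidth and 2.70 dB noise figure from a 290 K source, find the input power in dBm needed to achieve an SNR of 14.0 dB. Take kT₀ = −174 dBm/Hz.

−86.0 dBm

Sensitivity = −174 + 10 log₁₀(B) + NF + SNR_min
= −174 + 71.27 + 2.70 + 14.0
= −86.03 dBm → −86.0 dBm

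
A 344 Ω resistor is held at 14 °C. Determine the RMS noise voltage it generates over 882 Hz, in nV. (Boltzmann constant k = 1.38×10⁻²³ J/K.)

69.3 nV

T = 14 °C + 273.15 = 287.15 K
V_n = √(4kTRB)
4kTRB = 4 × 1.38×10⁻²³ × 287.15 × 3.44×10² × 8.82×10² = 4.81×10⁻¹⁵ V²
V_n = √(4.81×10⁻¹⁵) = 6.93×10⁻⁸ V = 69.3 nV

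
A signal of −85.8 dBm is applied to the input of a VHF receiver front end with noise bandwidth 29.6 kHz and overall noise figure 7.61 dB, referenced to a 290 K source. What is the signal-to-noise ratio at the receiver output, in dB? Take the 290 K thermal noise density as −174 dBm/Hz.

35.9 dB

Noise floor: N = −174 + 10 log₁₀(B) + NF
10 log₁₀(2.96×10⁴) = 44.71 dB
N = −174 + 44.71 + 7.61 = −121.68 dBm
SNR = P_sig − N = −85.8 − (−121.68) = 35.88 dB → 35.9 dB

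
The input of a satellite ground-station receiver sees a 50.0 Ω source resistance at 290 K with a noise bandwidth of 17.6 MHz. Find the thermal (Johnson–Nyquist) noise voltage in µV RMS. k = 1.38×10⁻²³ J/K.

V_n = √(4kTRB)
4kTRB = 4 × 1.38×10⁻²³ × 290 × 5.00×10¹ × 1.76×10⁷ = 1.41×10⁻¹¹ V²
V_n = √(1.41×10⁻¹¹) = 3.75×10⁻⁶ V = 3.75 µV

3.75 µV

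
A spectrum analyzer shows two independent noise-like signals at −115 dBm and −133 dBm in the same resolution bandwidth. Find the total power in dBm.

Convert to linear, add, convert back:
P₁ = 3.16×10⁻¹⁵ W, P₂ = 5.01×10⁻¹⁷ W
P_tot = 3.21×10⁻¹⁵ W → 10 log₁₀(P_tot / 10⁻³) = −114.9 dBm

−114.9 dBm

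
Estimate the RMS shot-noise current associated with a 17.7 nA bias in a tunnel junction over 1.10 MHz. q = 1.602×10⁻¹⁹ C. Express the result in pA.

I_n = √(2qI·B)
2qI·B = 2 × 1.602×10⁻¹⁹ × 1.77×10⁻⁸ × 1.10×10⁶ = 6.24×10⁻²¹ A²
I_n = √(6.24×10⁻²¹) = 7.90×10⁻¹¹ A = 79.0 pA

79.0 pA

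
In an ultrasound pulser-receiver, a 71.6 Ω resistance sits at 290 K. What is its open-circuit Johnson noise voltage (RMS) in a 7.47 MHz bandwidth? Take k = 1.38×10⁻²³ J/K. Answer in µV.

2.93 µV

V_n = √(4kTRB)
4kTRB = 4 × 1.38×10⁻²³ × 290 × 7.16×10¹ × 7.47×10⁶ = 8.56×10⁻¹² V²
V_n = √(8.56×10⁻¹²) = 2.93×10⁻⁶ V = 2.93 µV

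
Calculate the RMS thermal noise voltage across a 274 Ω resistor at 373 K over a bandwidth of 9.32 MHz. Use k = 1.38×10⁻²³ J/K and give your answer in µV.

7.25 µV

V_n = √(4kTRB)
4kTRB = 4 × 1.38×10⁻²³ × 373 × 2.74×10² × 9.32×10⁶ = 5.26×10⁻¹¹ V²
V_n = √(5.26×10⁻¹¹) = 7.25×10⁻⁶ V = 7.25 µV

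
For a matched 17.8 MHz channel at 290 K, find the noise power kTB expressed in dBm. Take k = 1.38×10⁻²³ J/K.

P_n = kTB = 1.38×10⁻²³ × 290 × 1.78×10⁷ = 7.12×10⁻¹⁴ W
In dBm: 10 log₁₀(7.12×10⁻¹⁴ / 10⁻³) = −101.5 dBm

−101.5 dBm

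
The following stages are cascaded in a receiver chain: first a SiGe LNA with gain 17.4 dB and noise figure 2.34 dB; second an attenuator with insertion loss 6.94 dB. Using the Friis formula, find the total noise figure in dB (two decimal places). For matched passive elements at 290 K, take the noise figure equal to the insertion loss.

Convert to linear (a loss of L dB is a gain of −L dB): F_i = 10^(NF_i/10), G_i = 10^(G_i,dB/10)
  Stage 1: F_1 = 10^(2.34/10) = 1.714, G_1 = 10^(17.4/10) = 54.95
  Stage 2: F_2 = 10^(6.94/10) = 4.943, G_2 = 10^(−6.94/10) = 0.2023
Friis cascade:
  F = 1.714 + (4.943 − 1)/54.95 = 1.786
NF = 10 log₁₀(1.786) = 2.52 dB

2.52 dB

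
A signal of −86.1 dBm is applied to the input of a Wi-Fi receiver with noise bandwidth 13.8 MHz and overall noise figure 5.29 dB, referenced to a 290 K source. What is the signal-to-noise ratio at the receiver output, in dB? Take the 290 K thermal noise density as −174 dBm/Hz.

Noise floor: N = −174 + 10 log₁₀(B) + NF
10 log₁₀(1.38×10⁷) = 71.4 dB
N = −174 + 71.4 + 5.29 = −97.31 dBm
SNR = P_sig − N = −86.1 − (−97.31) = 11.21 dB → 11.2 dB

11.2 dB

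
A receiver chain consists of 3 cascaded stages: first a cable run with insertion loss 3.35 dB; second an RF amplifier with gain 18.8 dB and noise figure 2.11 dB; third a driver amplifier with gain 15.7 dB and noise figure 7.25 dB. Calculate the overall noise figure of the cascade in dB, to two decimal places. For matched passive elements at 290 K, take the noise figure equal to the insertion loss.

Convert to linear (a loss of L dB is a gain of −L dB): F_i = 10^(NF_i/10), G_i = 10^(G_i,dB/10)
  Stage 1: F_1 = 10^(3.35/10) = 2.163, G_1 = 10^(−3.35/10) = 0.4624
  Stage 2: F_2 = 10^(2.11/10) = 1.626, G_2 = 10^(18.8/10) = 75.86
  Stage 3: F_3 = 10^(7.25/10) = 5.309, G_3 = 10^(15.7/10) = 37.15
Friis cascade:
  F = 2.163 + (1.626 − 1)/0.4624 + (5.309 − 1)/35.08 = 3.638
NF = 10 log₁₀(3.638) = 5.61 dB

5.61 dB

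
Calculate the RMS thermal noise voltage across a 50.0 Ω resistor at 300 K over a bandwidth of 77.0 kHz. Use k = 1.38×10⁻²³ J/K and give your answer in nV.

V_n = √(4kTRB)
4kTRB = 4 × 1.38×10⁻²³ × 300 × 5.00×10¹ × 7.70×10⁴ = 6.38×10⁻¹⁴ V²
V_n = √(6.38×10⁻¹⁴) = 2.52×10⁻⁷ V = 252 nV

252 nV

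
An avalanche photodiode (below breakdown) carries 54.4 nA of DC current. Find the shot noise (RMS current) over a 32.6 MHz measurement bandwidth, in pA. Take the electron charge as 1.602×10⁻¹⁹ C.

I_n = √(2qI·B)
2qI·B = 2 × 1.602×10⁻¹⁹ × 5.44×10⁻⁸ × 3.26×10⁷ = 5.68×10⁻¹⁹ A²
I_n = √(5.68×10⁻¹⁹) = 7.54×10⁻¹⁰ A = 754 pA

754 pA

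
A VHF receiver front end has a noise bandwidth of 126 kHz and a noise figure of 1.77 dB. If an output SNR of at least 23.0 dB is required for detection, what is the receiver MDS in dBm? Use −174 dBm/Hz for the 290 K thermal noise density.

−98.2 dBm

Sensitivity = −174 + 10 log₁₀(B) + NF + SNR_min
= −174 + 51 + 1.77 + 23.0
= −98.23 dBm → −98.2 dBm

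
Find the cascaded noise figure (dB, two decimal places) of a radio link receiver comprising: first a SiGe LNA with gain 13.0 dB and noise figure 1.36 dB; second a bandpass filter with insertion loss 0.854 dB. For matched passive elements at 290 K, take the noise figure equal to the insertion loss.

1.39 dB

Convert to linear (a loss of L dB is a gain of −L dB): F_i = 10^(NF_i/10), G_i = 10^(G_i,dB/10)
  Stage 1: F_1 = 10^(1.36/10) = 1.368, G_1 = 10^(13.0/10) = 19.95
  Stage 2: F_2 = 10^(0.854/10) = 1.217, G_2 = 10^(−0.854/10) = 0.8215
Friis cascade:
  F = 1.368 + (1.217 − 1)/19.95 = 1.379
NF = 10 log₁₀(1.379) = 1.39 dB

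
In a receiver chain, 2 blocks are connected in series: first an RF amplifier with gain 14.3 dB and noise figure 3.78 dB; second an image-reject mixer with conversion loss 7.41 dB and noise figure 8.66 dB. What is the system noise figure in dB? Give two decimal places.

4.19 dB

Convert to linear (a loss of L dB is a gain of −L dB): F_i = 10^(NF_i/10), G_i = 10^(G_i,dB/10)
  Stage 1: F_1 = 10^(3.78/10) = 2.388, G_1 = 10^(14.3/10) = 26.92
  Stage 2: F_2 = 10^(8.66/10) = 7.345, G_2 = 10^(−7.41/10) = 0.1816
Friis cascade:
  F = 2.388 + (7.345 − 1)/26.92 = 2.624
NF = 10 log₁₀(2.624) = 4.19 dB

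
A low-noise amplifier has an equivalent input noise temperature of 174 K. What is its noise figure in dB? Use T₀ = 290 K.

2.04 dB

F = 1 + T_e/T₀ = 1 + 174/290 = 1.6
NF = 10 log₁₀(1.6) = 2.04 dB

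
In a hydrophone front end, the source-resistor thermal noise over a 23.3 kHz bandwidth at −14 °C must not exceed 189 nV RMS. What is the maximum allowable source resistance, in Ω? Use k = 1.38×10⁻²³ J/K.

T = −14 °C + 273.15 = 259.15 K
Johnson–Nyquist: V_n = √(4kTRB) ⇒ R = V_n² / (4kTB)
4kTB = 4 × 1.38×10⁻²³ × 259.15 × 2.33×10⁴ = 3.33×10⁻¹⁶
R = (1.89×10⁻⁷)² / 3.33×10⁻¹⁶ = 1.07×10² Ω = 107 Ω

107 Ω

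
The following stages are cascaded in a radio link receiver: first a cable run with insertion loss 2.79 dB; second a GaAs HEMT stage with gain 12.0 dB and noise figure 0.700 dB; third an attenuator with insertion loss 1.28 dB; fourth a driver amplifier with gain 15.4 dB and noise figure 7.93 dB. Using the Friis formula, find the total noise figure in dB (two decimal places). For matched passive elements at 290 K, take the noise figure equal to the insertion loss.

4.93 dB

Convert to linear (a loss of L dB is a gain of −L dB): F_i = 10^(NF_i/10), G_i = 10^(G_i,dB/10)
  Stage 1: F_1 = 10^(2.79/10) = 1.901, G_1 = 10^(−2.79/10) = 0.5260
  Stage 2: F_2 = 10^(0.700/10) = 1.175, G_2 = 10^(12.0/10) = 15.85
  Stage 3: F_3 = 10^(1.28/10) = 1.343, G_3 = 10^(−1.28/10) = 0.7447
  Stage 4: F_4 = 10^(7.93/10) = 6.209, G_4 = 10^(15.4/10) = 34.67
Friis cascade:
  F = 1.901 + (1.175 − 1)/0.5260 + (1.343 − 1)/8.337 + (6.209 − 1)/6.209 = 3.114
NF = 10 log₁₀(3.114) = 4.93 dB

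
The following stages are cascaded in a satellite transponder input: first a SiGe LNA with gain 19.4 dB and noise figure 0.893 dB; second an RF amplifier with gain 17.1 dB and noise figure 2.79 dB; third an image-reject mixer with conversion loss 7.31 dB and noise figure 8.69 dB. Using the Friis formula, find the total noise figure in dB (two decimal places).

Convert to linear (a loss of L dB is a gain of −L dB): F_i = 10^(NF_i/10), G_i = 10^(G_i,dB/10)
  Stage 1: F_1 = 10^(0.893/10) = 1.228, G_1 = 10^(19.4/10) = 87.10
  Stage 2: F_2 = 10^(2.79/10) = 1.901, G_2 = 10^(17.1/10) = 51.29
  Stage 3: F_3 = 10^(8.69/10) = 7.396, G_3 = 10^(−7.31/10) = 0.1858
Friis cascade:
  F = 1.228 + (1.901 − 1)/87.10 + (7.396 − 1)/4467 = 1.240
NF = 10 log₁₀(1.240) = 0.93 dB

0.93 dB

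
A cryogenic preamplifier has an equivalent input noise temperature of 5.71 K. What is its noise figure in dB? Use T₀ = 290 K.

0.085 dB

F = 1 + T_e/T₀ = 1 + 5.71/290 = 1.01969
NF = 10 log₁₀(1.01969) = 0.085 dB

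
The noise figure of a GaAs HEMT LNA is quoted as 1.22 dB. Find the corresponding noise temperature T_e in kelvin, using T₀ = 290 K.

F = 10^(1.22/10) = 1.32434
T_e = (F − 1)·T₀ = (1.32434 − 1) × 290 = 94.1 K

94.1 K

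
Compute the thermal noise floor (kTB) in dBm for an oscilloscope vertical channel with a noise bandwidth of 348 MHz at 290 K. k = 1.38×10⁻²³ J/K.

P_n = kTB = 1.38×10⁻²³ × 290 × 3.48×10⁸ = 1.39×10⁻¹² W
In dBm: 10 log₁₀(1.39×10⁻¹² / 10⁻³) = −88.6 dBm

−88.6 dBm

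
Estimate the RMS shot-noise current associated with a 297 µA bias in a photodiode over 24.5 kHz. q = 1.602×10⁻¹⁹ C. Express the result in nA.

1.53 nA

I_n = √(2qI·B)
2qI·B = 2 × 1.602×10⁻¹⁹ × 2.97×10⁻⁴ × 2.45×10⁴ = 2.33×10⁻¹⁸ A²
I_n = √(2.33×10⁻¹⁸) = 1.53×10⁻⁹ A = 1.53 nA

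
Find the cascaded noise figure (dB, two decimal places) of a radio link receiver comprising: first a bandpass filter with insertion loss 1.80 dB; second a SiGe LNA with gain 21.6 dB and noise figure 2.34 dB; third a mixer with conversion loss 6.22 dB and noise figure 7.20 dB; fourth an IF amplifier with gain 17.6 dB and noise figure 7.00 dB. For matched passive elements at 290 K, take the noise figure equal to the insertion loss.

4.49 dB

Convert to linear (a loss of L dB is a gain of −L dB): F_i = 10^(NF_i/10), G_i = 10^(G_i,dB/10)
  Stage 1: F_1 = 10^(1.80/10) = 1.514, G_1 = 10^(−1.80/10) = 0.6607
  Stage 2: F_2 = 10^(2.34/10) = 1.714, G_2 = 10^(21.6/10) = 144.5
  Stage 3: F_3 = 10^(7.20/10) = 5.248, G_3 = 10^(−6.22/10) = 0.2388
  Stage 4: F_4 = 10^(7.00/10) = 5.012, G_4 = 10^(17.6/10) = 57.54
Friis cascade:
  F = 1.514 + (1.714 − 1)/0.6607 + (5.248 − 1)/95.50 + (5.012 − 1)/22.80 = 2.815
NF = 10 log₁₀(2.815) = 4.49 dB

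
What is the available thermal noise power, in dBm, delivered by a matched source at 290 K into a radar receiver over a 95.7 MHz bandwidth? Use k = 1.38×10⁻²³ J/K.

−94.2 dBm

P_n = kTB = 1.38×10⁻²³ × 290 × 9.57×10⁷ = 3.83×10⁻¹³ W
In dBm: 10 log₁₀(3.83×10⁻¹³ / 10⁻³) = −94.2 dBm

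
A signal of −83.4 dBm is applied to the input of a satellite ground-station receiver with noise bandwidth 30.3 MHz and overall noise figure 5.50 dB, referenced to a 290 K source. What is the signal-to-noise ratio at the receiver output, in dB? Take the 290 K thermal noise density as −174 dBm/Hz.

10.3 dB

Noise floor: N = −174 + 10 log₁₀(B) + NF
10 log₁₀(3.03×10⁷) = 74.81 dB
N = −174 + 74.81 + 5.50 = −93.69 dBm
SNR = P_sig − N = −83.4 − (−93.69) = 10.29 dB → 10.3 dB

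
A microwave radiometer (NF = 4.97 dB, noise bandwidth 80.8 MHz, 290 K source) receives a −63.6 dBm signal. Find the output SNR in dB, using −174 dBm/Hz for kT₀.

26.4 dB

Noise floor: N = −174 + 10 log₁₀(B) + NF
10 log₁₀(8.08×10⁷) = 79.07 dB
N = −174 + 79.07 + 4.97 = −89.96 dBm
SNR = P_sig − N = −63.6 − (−89.96) = 26.36 dB → 26.4 dB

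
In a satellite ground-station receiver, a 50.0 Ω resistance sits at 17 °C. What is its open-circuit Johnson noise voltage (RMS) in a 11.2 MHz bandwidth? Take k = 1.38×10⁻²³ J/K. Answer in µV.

2.99 µV

T = 17 °C + 273.15 = 290.15 K
V_n = √(4kTRB)
4kTRB = 4 × 1.38×10⁻²³ × 290.15 × 5.00×10¹ × 1.12×10⁷ = 8.97×10⁻¹² V²
V_n = √(8.97×10⁻¹²) = 2.99×10⁻⁶ V = 2.99 µV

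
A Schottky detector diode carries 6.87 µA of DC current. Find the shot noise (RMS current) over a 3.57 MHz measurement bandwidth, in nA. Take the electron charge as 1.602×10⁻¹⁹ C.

I_n = √(2qI·B)
2qI·B = 2 × 1.602×10⁻¹⁹ × 6.87×10⁻⁶ × 3.57×10⁶ = 7.86×10⁻¹⁸ A²
I_n = √(7.86×10⁻¹⁸) = 2.80×10⁻⁹ A = 2.80 nA

2.80 nA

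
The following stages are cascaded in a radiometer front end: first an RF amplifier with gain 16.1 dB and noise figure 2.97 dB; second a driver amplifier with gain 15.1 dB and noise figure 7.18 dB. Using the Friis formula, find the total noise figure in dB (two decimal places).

Convert to linear (a loss of L dB is a gain of −L dB): F_i = 10^(NF_i/10), G_i = 10^(G_i,dB/10)
  Stage 1: F_1 = 10^(2.97/10) = 1.982, G_1 = 10^(16.1/10) = 40.74
  Stage 2: F_2 = 10^(7.18/10) = 5.224, G_2 = 10^(15.1/10) = 32.36
Friis cascade:
  F = 1.982 + (5.224 − 1)/40.74 = 2.085
NF = 10 log₁₀(2.085) = 3.19 dB

3.19 dB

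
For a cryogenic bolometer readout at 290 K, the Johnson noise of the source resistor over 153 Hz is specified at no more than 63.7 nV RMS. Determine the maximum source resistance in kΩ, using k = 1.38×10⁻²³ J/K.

Johnson–Nyquist: V_n = √(4kTRB) ⇒ R = V_n² / (4kTB)
4kTB = 4 × 1.38×10⁻²³ × 290 × 1.53×10² = 2.45×10⁻¹⁸
R = (6.37×10⁻⁸)² / 2.45×10⁻¹⁸ = 1.66×10³ Ω = 1.66 kΩ

1.66 kΩ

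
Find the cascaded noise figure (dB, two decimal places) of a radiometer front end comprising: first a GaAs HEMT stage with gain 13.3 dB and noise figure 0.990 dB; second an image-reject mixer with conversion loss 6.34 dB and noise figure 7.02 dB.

Convert to linear (a loss of L dB is a gain of −L dB): F_i = 10^(NF_i/10), G_i = 10^(G_i,dB/10)
  Stage 1: F_1 = 10^(0.990/10) = 1.256, G_1 = 10^(13.3/10) = 21.38
  Stage 2: F_2 = 10^(7.02/10) = 5.035, G_2 = 10^(−6.34/10) = 0.2323
Friis cascade:
  F = 1.256 + (5.035 − 1)/21.38 = 1.445
NF = 10 log₁₀(1.445) = 1.60 dB

1.60 dB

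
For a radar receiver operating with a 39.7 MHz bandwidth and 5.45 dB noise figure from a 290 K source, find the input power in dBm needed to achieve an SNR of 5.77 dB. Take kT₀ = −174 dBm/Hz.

−86.8 dBm

Sensitivity = −174 + 10 log₁₀(B) + NF + SNR_min
= −174 + 75.99 + 5.45 + 5.77
= −86.79 dBm → −86.8 dBm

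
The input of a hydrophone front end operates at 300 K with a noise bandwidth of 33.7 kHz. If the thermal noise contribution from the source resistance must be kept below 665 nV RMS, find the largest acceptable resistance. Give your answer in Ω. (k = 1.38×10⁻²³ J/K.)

Johnson–Nyquist: V_n = √(4kTRB) ⇒ R = V_n² / (4kTB)
4kTB = 4 × 1.38×10⁻²³ × 300 × 3.37×10⁴ = 5.58×10⁻¹⁶
R = (6.65×10⁻⁷)² / 5.58×10⁻¹⁶ = 7.92×10² Ω = 792 Ω

792 Ω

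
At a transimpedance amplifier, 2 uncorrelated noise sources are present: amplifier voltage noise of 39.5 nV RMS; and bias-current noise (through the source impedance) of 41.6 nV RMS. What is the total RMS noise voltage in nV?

Uncorrelated sources add in power (mean-square): V_tot = √(ΣV_i²)
V_tot = √[(3.95×10⁻⁸)² + (4.16×10⁻⁸)²] = 5.74×10⁻⁸ V = 57.4 nV

57.4 nV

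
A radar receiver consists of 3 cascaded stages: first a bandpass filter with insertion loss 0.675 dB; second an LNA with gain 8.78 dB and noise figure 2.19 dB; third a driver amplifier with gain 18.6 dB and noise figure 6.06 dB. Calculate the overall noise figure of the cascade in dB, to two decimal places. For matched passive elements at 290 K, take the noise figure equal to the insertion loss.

Convert to linear (a loss of L dB is a gain of −L dB): F_i = 10^(NF_i/10), G_i = 10^(G_i,dB/10)
  Stage 1: F_1 = 10^(0.675/10) = 1.168, G_1 = 10^(−0.675/10) = 0.8561
  Stage 2: F_2 = 10^(2.19/10) = 1.656, G_2 = 10^(8.78/10) = 7.551
  Stage 3: F_3 = 10^(6.06/10) = 4.036, G_3 = 10^(18.6/10) = 72.44
Friis cascade:
  F = 1.168 + (1.656 − 1)/0.8561 + (4.036 − 1)/6.464 = 2.404
NF = 10 log₁₀(2.404) = 3.81 dB

3.81 dB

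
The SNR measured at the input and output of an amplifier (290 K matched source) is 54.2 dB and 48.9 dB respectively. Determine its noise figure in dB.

NF (dB) = SNR_in(dB) − SNR_out(dB) when the source is at T₀
NF = 54.2 − 48.9 = 5.3 dB

5.3 dB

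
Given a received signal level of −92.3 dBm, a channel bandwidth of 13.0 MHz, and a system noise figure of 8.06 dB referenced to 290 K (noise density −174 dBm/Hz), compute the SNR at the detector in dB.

Noise floor: N = −174 + 10 log₁₀(B) + NF
10 log₁₀(1.30×10⁷) = 71.14 dB
N = −174 + 71.14 + 8.06 = −94.80 dBm
SNR = P_sig − N = −92.3 − (−94.80) = 2.50 dB → 2.5 dB

2.5 dB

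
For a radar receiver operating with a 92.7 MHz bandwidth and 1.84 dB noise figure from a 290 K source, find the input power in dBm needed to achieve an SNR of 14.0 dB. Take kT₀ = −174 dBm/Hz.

Sensitivity = −174 + 10 log₁₀(B) + NF + SNR_min
= −174 + 79.67 + 1.84 + 14.0
= −78.49 dBm → −78.5 dBm

−78.5 dBm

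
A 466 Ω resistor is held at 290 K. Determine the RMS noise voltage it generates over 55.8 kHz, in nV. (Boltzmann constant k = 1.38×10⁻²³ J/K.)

645 nV

V_n = √(4kTRB)
4kTRB = 4 × 1.38×10⁻²³ × 290 × 4.66×10² × 5.58×10⁴ = 4.16×10⁻¹³ V²
V_n = √(4.16×10⁻¹³) = 6.45×10⁻⁷ V = 645 nV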